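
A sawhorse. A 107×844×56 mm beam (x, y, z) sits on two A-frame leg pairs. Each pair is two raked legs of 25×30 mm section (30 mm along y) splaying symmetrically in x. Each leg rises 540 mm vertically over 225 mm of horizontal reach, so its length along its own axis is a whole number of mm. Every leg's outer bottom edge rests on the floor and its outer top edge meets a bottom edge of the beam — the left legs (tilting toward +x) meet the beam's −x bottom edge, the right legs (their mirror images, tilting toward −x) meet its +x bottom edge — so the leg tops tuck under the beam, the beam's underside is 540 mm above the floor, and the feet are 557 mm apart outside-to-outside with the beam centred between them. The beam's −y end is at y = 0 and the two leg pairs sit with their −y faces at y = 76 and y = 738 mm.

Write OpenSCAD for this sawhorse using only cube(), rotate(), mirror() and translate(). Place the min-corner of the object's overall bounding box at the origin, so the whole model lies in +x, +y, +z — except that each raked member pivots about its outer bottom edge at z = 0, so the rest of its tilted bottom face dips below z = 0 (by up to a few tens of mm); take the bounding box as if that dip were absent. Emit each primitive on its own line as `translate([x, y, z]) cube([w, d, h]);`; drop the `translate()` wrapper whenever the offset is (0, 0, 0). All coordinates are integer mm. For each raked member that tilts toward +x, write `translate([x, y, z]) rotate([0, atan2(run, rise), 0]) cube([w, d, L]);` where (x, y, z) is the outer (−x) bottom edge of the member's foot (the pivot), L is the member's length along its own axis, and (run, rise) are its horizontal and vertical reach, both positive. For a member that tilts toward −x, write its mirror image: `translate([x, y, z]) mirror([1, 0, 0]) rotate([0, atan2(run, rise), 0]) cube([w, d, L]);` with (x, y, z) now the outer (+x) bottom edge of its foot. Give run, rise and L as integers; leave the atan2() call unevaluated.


translate([225, 0, 540]) cube([107, 844, 56]);
translate([0, 76, 0]) rotate([0, atan2(225, 540), 0]) cube([25, 30, 585]);
translate([557, 76, 0]) mirror([1, 0, 0]) rotate([0, atan2(225, 540), 0]) cube([25, 30, 585]);
translate([0, 738, 0]) rotate([0, atan2(225, 540), 0]) cube([25, 30, 585]);
translate([557, 738, 0]) mirror([1, 0, 0]) rotate([0, atan2(225, 540), 0]) cube([25, 30, 585]);


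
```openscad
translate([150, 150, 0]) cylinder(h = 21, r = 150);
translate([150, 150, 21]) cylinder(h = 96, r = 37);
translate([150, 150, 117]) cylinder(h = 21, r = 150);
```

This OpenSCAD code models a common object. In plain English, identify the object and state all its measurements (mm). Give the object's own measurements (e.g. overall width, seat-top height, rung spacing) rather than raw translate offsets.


A spool: two coaxial disc flanges of radius 150 mm and thickness 21 mm, joined by a core cylinder of radius 37 mm and height 96 mm. The lower flange rests on z = 0 and the three cylinders share a vertical axis.


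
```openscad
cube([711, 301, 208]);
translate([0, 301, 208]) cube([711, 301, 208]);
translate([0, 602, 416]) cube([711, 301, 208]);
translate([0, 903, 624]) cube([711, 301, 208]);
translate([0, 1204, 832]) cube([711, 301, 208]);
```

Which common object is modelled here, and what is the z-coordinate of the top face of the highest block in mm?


A staircase. The total rise is 1040 mm.

5 identical blocks, each offset up and back from the previous — a staircase. Each step is 208 mm tall and there are 5 of them, so the total rise is 5 × 208 = 1040 mm.


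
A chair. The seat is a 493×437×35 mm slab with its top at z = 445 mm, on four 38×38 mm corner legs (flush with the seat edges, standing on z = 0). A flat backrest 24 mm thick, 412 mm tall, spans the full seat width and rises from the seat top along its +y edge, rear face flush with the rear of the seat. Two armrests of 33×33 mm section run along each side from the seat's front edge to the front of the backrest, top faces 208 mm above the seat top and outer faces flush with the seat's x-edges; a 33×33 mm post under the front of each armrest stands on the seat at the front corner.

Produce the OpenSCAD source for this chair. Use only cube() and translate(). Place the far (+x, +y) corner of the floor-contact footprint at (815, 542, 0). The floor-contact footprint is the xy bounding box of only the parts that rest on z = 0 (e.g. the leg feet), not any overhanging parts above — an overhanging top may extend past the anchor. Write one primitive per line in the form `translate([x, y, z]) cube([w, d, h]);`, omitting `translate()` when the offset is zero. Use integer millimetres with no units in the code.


// leg_h = 445 - 35 = 410
// arm post h = 208 - 33 = 175
translate([322, 105, 410]) cube([493, 437, 35]);
translate([322, 105, 0]) cube([38, 38, 410]);
translate([777, 105, 0]) cube([38, 38, 410]);
translate([322, 504, 0]) cube([38, 38, 410]);
translate([777, 504, 0]) cube([38, 38, 410]);
translate([322, 518, 445]) cube([493, 24, 412]);
translate([322, 105, 620]) cube([33, 413, 33]);
translate([782, 105, 620]) cube([33, 413, 33]);
translate([322, 105, 445]) cube([33, 33, 175]);
translate([782, 105, 445]) cube([33, 33, 175]);


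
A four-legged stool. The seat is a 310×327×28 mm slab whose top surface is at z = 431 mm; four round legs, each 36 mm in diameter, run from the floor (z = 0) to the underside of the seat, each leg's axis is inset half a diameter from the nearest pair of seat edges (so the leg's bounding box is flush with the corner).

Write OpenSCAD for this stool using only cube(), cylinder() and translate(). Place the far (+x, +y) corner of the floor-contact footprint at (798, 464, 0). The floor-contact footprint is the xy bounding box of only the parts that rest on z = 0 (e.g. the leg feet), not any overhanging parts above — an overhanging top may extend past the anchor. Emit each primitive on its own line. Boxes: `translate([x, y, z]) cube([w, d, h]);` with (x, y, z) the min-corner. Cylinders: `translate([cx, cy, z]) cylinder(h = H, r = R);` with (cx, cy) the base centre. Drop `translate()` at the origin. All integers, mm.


translate([488, 137, 403]) cube([310, 327, 28]);
translate([506, 155, 0]) cylinder(h = 403, r = 18);
translate([780, 155, 0]) cylinder(h = 403, r = 18);
translate([506, 446, 0]) cylinder(h = 403, r = 18);
translate([780, 446, 0]) cylinder(h = 403, r = 18);


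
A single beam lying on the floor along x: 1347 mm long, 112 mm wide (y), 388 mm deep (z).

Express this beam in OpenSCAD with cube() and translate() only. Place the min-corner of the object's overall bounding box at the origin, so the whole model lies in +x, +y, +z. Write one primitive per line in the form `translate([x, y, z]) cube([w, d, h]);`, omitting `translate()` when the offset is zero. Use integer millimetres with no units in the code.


cube([1347, 112, 388]);


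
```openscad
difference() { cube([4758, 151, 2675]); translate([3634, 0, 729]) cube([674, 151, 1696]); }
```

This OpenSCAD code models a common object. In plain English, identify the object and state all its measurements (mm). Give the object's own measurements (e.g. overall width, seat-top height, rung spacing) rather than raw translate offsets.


A wall 4758 mm long (x), 151 mm thick (y), 2675 mm tall, with a rectangular window opening cut through it. The opening is 674 mm wide and 1696 mm tall; its sill is at z = 729 mm and its near (−x) edge is 3634 mm from the wall's −x end. The opening passes through the full wall thickness.


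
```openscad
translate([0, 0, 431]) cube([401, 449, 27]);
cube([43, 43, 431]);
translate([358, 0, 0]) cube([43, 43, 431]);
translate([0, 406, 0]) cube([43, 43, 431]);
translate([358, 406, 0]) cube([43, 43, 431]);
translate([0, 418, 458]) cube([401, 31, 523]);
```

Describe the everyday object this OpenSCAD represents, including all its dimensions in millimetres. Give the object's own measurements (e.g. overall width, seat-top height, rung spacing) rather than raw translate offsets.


A chair. The seat is a 401×449×27 mm slab with its top at z = 458 mm, on four 43×43 mm corner legs (flush with the seat edges, standing on z = 0). A flat backrest 31 mm thick, 523 mm tall, spans the full seat width and rises from the seat top along its +y edge, rear face flush with the rear of the seat.


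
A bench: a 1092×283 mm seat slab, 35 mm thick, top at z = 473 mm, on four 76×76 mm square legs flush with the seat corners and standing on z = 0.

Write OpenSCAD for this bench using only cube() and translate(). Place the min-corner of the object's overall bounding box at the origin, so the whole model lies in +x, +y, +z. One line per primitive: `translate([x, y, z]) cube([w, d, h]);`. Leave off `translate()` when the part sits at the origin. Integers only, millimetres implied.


translate([0, 0, 438]) cube([1092, 283, 35]);
cube([76, 76, 438]);
translate([0, 207, 0]) cube([76, 76, 438]);
translate([1016, 0, 0]) cube([76, 76, 438]);
translate([1016, 207, 0]) cube([76, 76, 438]);


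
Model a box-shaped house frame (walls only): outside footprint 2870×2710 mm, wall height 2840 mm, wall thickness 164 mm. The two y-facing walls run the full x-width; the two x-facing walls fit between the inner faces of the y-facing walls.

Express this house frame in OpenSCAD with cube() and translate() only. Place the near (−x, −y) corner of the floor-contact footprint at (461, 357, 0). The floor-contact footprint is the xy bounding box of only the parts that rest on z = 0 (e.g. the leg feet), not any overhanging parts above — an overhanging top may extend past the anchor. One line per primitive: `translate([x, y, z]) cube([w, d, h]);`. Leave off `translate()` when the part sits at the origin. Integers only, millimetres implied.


translate([461, 357, 0]) cube([2870, 164, 2840]);
translate([461, 2903, 0]) cube([2870, 164, 2840]);
translate([461, 521, 0]) cube([164, 2382, 2840]);
translate([3167, 521, 0]) cube([164, 2382, 2840]);


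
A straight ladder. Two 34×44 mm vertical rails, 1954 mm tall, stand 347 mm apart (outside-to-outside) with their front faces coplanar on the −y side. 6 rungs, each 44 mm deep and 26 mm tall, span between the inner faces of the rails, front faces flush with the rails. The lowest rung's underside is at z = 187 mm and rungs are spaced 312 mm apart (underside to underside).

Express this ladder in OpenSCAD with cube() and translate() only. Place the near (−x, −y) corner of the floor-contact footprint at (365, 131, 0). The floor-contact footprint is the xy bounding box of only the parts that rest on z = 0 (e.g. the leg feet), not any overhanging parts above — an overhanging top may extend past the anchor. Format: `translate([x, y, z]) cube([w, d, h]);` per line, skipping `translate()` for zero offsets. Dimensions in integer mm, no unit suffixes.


translate([365, 131, 0]) cube([34, 44, 1954]);
translate([678, 131, 0]) cube([34, 44, 1954]);
translate([399, 131, 187]) cube([279, 44, 26]);
translate([399, 131, 499]) cube([279, 44, 26]);
translate([399, 131, 811]) cube([279, 44, 26]);
translate([399, 131, 1123]) cube([279, 44, 26]);
translate([399, 131, 1435]) cube([279, 44, 26]);
translate([399, 131, 1747]) cube([279, 44, 26]);


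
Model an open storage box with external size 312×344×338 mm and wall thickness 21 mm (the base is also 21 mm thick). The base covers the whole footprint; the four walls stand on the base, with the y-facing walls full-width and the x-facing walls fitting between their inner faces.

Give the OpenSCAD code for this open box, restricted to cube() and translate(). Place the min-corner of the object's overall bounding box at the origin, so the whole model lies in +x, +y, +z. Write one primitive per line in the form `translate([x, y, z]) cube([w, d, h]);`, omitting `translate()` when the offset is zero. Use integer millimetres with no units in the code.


cube([312, 344, 21]);
translate([0, 0, 21]) cube([312, 21, 317]);
translate([0, 323, 21]) cube([312, 21, 317]);
translate([0, 21, 21]) cube([21, 302, 317]);
translate([291, 21, 21]) cube([21, 302, 317]);


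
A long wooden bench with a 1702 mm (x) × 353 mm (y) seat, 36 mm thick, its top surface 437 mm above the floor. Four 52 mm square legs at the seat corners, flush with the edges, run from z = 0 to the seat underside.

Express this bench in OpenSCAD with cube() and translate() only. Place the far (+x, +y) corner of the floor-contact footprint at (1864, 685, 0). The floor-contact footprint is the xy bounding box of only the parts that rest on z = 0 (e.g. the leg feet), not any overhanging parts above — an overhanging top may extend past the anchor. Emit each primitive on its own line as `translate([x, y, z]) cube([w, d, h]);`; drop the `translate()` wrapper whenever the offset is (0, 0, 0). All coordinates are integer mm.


translate([162, 332, 401]) cube([1702, 353, 36]);
translate([162, 332, 0]) cube([52, 52, 401]);
translate([162, 633, 0]) cube([52, 52, 401]);
translate([1812, 332, 0]) cube([52, 52, 401]);
translate([1812, 633, 0]) cube([52, 52, 401]);


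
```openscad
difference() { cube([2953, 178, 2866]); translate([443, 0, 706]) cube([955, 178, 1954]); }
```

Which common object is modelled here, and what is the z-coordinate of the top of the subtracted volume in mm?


A wall with a window opening. The window head height is 2660 mm.

A wall with a rectangular opening subtracted — a window. Sill at z = 706, opening 1954 mm tall, so the head is at 706 + 1954 = 2660 mm.


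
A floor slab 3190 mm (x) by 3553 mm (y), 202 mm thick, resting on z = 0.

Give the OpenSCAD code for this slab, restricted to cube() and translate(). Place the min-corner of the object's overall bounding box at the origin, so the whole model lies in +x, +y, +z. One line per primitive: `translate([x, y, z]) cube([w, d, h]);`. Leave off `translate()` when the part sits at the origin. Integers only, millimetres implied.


cube([3190, 3553, 202]);


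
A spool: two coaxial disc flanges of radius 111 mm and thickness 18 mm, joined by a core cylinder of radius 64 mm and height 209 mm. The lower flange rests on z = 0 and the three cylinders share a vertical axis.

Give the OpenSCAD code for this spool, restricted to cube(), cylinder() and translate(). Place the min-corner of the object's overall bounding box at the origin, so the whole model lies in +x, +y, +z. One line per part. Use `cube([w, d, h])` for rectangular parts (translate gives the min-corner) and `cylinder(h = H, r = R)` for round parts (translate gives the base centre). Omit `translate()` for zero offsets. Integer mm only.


translate([111, 111, 0]) cylinder(h = 18, r = 111);
translate([111, 111, 18]) cylinder(h = 209, r = 64);
translate([111, 111, 227]) cylinder(h = 18, r = 111);


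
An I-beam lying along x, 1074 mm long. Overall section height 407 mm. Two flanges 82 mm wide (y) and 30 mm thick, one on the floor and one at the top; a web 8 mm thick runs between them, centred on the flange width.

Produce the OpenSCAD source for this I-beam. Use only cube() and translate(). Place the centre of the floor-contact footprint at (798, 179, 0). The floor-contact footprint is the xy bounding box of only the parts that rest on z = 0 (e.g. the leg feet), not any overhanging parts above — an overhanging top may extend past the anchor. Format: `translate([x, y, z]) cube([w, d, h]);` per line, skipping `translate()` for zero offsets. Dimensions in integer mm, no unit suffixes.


translate([261, 138, 0]) cube([1074, 82, 30]);
translate([261, 175, 30]) cube([1074, 8, 347]);
translate([261, 138, 377]) cube([1074, 82, 30]);


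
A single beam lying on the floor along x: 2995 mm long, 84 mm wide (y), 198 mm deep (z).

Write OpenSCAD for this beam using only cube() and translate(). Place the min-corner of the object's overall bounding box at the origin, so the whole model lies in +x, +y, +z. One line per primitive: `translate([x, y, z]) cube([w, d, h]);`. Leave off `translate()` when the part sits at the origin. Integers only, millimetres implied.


cube([2995, 84, 198]);


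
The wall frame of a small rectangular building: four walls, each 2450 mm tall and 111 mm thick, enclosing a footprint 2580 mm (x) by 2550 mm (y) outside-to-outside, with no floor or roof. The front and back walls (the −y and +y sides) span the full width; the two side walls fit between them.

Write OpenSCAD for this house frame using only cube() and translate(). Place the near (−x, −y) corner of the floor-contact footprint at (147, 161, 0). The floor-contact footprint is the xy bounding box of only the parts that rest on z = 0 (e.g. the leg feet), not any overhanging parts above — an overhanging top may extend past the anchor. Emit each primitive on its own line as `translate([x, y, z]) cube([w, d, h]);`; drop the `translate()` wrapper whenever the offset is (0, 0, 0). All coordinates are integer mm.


translate([147, 161, 0]) cube([2580, 111, 2450]);
translate([147, 2600, 0]) cube([2580, 111, 2450]);
translate([147, 272, 0]) cube([111, 2328, 2450]);
translate([2616, 272, 0]) cube([111, 2328, 2450]);


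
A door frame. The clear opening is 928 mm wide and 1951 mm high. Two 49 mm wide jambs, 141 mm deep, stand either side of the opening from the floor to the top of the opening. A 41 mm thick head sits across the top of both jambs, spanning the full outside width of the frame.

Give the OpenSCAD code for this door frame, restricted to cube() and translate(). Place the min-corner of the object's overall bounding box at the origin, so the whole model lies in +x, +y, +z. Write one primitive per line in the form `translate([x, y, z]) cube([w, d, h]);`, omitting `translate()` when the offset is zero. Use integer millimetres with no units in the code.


cube([49, 141, 1951]);
translate([977, 0, 0]) cube([49, 141, 1951]);
translate([0, 0, 1951]) cube([1026, 141, 41]);


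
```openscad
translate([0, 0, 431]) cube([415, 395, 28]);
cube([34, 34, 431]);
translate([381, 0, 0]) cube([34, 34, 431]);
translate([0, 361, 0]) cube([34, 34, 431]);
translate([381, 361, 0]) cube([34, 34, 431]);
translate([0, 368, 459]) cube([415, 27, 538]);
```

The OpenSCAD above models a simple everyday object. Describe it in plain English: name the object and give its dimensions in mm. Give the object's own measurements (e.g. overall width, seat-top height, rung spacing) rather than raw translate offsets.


A chair. The seat is a 415×395×28 mm slab with its top at z = 459 mm, on four 34×34 mm corner legs (flush with the seat edges, standing on z = 0). A flat backrest 27 mm thick, 538 mm tall, spans the full seat width and rises from the seat top along its +y edge, rear face flush with the rear of the seat.


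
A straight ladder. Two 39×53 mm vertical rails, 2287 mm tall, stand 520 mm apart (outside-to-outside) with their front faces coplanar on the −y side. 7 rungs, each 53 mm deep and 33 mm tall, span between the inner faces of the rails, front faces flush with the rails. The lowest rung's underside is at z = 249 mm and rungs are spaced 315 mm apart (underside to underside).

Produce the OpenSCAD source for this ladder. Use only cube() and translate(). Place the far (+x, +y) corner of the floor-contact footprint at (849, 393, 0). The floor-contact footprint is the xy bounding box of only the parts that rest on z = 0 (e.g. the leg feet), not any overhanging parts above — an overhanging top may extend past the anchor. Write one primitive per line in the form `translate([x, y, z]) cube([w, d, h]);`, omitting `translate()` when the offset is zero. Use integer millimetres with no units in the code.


translate([329, 340, 0]) cube([39, 53, 2287]);
translate([810, 340, 0]) cube([39, 53, 2287]);
translate([368, 340, 249]) cube([442, 53, 33]);
translate([368, 340, 564]) cube([442, 53, 33]);
translate([368, 340, 879]) cube([442, 53, 33]);
translate([368, 340, 1194]) cube([442, 53, 33]);
translate([368, 340, 1509]) cube([442, 53, 33]);
translate([368, 340, 1824]) cube([442, 53, 33]);
translate([368, 340, 2139]) cube([442, 53, 33]);


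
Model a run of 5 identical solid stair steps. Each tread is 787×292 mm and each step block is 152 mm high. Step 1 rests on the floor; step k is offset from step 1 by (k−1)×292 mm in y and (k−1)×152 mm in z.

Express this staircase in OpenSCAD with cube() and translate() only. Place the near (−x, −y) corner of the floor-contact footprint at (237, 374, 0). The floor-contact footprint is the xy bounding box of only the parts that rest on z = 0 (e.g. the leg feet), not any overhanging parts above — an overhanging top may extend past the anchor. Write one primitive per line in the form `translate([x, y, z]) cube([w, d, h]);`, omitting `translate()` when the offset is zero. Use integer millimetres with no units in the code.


translate([237, 374, 0]) cube([787, 292, 152]);
translate([237, 666, 152]) cube([787, 292, 152]);
translate([237, 958, 304]) cube([787, 292, 152]);
translate([237, 1250, 456]) cube([787, 292, 152]);
translate([237, 1542, 608]) cube([787, 292, 152]);


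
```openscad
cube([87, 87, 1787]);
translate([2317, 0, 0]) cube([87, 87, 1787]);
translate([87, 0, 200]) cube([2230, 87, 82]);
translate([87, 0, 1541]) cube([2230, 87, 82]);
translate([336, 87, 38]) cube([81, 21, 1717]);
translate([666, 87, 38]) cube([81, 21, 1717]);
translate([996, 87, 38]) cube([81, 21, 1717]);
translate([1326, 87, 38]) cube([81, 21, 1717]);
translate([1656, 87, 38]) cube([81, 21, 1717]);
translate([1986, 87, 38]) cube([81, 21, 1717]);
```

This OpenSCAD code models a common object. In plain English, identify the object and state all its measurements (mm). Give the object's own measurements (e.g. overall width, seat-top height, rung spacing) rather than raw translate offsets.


A fence section. Two 87×87 mm posts, 1787 mm tall, stand on the floor with a clear span of 2230 mm between their inner faces. Two horizontal rails of 87×82 mm section span the gap between the posts with their undersides at z = 200 mm and z = 1541 mm, flush with the posts' −y face. 6 pickets, each 81 mm wide, 21 mm thick and 1717 mm tall, are fixed to the +y face of the rails with their bottoms at z = 38 mm, spaced across the span with a 249 mm gap after the −x post and between neighbouring pickets, with 250 mm left before the +x post.


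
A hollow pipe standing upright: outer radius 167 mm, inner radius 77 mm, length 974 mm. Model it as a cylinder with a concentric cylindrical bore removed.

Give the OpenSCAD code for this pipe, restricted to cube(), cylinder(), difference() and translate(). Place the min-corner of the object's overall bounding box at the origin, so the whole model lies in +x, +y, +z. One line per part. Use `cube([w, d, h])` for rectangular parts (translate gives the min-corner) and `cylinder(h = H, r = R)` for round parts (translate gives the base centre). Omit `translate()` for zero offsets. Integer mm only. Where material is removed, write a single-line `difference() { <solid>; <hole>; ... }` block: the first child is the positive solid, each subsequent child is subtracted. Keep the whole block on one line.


difference() { translate([167, 167, 0]) cylinder(h = 974, r = 167); translate([167, 167, 0]) cylinder(h = 974, r = 77); }


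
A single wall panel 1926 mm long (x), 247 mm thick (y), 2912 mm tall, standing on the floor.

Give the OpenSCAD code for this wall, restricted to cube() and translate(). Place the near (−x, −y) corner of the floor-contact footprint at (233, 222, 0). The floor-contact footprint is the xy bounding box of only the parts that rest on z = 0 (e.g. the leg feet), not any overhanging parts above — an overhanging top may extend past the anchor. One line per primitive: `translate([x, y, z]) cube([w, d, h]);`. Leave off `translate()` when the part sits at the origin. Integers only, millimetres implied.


translate([233, 222, 0]) cube([1926, 247, 2912]);


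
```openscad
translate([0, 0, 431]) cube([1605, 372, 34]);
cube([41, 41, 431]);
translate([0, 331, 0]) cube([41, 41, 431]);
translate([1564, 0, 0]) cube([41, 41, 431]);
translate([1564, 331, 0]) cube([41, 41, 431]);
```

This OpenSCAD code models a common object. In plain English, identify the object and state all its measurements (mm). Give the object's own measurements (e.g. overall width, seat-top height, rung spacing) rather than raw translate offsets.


A bench: a 1605×372 mm seat slab, 34 mm thick, top at z = 465 mm, on four 41×41 mm square legs flush with the seat corners and standing on z = 0.


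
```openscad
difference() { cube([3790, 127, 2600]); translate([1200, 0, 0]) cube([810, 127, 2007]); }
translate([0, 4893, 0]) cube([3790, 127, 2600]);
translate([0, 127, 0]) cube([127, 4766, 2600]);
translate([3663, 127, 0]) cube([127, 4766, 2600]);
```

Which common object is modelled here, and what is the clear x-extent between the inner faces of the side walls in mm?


A single room. The interior width is 3536 mm.

Four walls enclosing a rectangle with a door in the front wall — a room. Outside width 3790 minus two 127 mm walls gives 3536 mm.


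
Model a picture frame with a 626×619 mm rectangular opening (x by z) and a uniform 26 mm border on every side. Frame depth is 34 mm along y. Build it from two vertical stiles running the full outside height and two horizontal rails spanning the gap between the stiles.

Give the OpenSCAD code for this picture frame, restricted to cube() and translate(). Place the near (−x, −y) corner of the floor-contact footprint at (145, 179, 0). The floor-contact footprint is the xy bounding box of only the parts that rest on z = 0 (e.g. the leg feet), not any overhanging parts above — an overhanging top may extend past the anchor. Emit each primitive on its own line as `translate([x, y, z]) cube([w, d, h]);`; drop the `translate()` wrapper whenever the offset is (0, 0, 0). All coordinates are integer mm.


translate([145, 179, 0]) cube([26, 34, 671]);
translate([797, 179, 0]) cube([26, 34, 671]);
translate([171, 179, 0]) cube([626, 34, 26]);
translate([171, 179, 645]) cube([626, 34, 26]);


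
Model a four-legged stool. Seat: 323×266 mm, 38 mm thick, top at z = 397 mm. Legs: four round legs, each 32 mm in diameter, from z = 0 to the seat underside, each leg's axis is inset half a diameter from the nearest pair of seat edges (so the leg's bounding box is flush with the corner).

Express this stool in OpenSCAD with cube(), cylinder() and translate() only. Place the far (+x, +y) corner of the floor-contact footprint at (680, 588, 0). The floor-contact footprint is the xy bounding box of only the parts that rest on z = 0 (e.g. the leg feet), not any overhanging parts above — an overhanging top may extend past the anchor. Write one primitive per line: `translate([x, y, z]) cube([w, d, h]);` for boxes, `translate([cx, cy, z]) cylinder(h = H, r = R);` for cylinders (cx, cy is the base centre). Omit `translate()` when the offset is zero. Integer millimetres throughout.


// leg_h = 397 - 38 = 359
translate([357, 322, 359]) cube([323, 266, 38]);
translate([373, 338, 0]) cylinder(h = 359, r = 16);
translate([664, 338, 0]) cylinder(h = 359, r = 16);
translate([373, 572, 0]) cylinder(h = 359, r = 16);
translate([664, 572, 0]) cylinder(h = 359, r = 16);


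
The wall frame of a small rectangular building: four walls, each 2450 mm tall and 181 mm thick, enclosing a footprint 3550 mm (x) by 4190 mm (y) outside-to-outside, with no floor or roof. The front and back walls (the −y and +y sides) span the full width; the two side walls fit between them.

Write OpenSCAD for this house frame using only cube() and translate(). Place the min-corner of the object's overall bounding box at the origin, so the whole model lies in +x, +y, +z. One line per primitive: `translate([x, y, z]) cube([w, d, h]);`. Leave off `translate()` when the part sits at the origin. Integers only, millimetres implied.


cube([3550, 181, 2450]);
translate([0, 4009, 0]) cube([3550, 181, 2450]);
translate([0, 181, 0]) cube([181, 3828, 2450]);
translate([3369, 181, 0]) cube([181, 3828, 2450]);


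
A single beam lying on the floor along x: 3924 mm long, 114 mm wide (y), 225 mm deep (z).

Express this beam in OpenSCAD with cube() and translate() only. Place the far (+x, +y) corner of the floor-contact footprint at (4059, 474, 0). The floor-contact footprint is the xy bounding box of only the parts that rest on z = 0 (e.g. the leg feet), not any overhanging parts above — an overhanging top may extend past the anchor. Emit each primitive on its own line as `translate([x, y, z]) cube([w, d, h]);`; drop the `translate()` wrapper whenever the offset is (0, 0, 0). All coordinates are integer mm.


translate([135, 360, 0]) cube([3924, 114, 225]);


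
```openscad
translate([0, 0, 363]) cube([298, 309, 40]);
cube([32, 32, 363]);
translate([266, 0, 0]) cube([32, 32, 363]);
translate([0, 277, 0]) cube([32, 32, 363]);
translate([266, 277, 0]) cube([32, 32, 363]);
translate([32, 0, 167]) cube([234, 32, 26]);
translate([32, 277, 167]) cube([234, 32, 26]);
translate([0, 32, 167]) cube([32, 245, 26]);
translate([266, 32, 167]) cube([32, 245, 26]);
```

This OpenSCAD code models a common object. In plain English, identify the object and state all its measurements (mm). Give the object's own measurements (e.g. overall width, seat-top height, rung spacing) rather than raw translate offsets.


A simple wooden stool: a rectangular seat 298 mm (x) by 309 mm (y), 40 mm thick, top face at z = 403 mm, on four square legs, each 32×32 mm in cross-section. The legs rest on z = 0, each flush with a corner of the seat. Four stretchers, 32 mm wide and 26 mm tall, connect adjacent legs with their undersides at z = 167 mm, each running between the inner faces of the legs it joins and aligned with the legs' outer faces on the other axis.


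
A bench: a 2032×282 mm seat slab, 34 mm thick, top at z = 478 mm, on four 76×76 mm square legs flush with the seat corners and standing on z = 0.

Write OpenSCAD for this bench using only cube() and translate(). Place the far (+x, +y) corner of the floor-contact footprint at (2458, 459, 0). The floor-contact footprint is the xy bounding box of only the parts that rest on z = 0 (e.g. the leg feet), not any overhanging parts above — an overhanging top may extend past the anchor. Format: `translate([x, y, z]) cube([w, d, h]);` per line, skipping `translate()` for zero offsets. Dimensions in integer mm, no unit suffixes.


translate([426, 177, 444]) cube([2032, 282, 34]);
translate([426, 177, 0]) cube([76, 76, 444]);
translate([426, 383, 0]) cube([76, 76, 444]);
translate([2382, 177, 0]) cube([76, 76, 444]);
translate([2382, 383, 0]) cube([76, 76, 444]);


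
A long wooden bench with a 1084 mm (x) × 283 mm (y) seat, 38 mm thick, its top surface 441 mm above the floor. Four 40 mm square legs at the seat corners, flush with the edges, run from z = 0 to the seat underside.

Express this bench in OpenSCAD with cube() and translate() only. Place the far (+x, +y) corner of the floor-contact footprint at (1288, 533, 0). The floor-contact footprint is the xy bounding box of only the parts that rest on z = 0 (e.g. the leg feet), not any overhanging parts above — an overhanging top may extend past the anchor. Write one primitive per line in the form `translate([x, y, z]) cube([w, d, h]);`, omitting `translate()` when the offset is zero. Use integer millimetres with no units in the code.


// leg_h = 441 − 38 = 403
translate([204, 250, 403]) cube([1084, 283, 38]);
translate([204, 250, 0]) cube([40, 40, 403]);
translate([204, 493, 0]) cube([40, 40, 403]);
translate([1248, 250, 0]) cube([40, 40, 403]);
translate([1248, 493, 0]) cube([40, 40, 403]);


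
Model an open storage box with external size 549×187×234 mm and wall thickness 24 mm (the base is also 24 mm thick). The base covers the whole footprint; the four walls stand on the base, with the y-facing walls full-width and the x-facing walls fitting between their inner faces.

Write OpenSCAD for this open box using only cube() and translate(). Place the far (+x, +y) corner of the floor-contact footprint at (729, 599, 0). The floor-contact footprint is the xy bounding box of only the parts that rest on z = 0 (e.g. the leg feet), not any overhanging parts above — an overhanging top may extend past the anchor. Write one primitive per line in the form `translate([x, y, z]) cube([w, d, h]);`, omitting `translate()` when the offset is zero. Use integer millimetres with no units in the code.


translate([180, 412, 0]) cube([549, 187, 24]);
translate([180, 412, 24]) cube([549, 24, 210]);
translate([180, 575, 24]) cube([549, 24, 210]);
translate([180, 436, 24]) cube([24, 139, 210]);
translate([705, 436, 24]) cube([24, 139, 210]);


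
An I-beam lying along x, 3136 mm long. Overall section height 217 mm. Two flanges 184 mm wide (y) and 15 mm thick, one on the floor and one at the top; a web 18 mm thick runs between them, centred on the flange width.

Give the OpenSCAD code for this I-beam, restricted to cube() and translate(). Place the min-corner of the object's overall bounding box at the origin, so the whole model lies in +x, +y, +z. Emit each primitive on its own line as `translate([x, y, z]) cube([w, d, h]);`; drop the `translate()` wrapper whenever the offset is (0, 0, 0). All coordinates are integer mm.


cube([3136, 184, 15]);
translate([0, 83, 15]) cube([3136, 18, 187]);
translate([0, 0, 202]) cube([3136, 184, 15]);


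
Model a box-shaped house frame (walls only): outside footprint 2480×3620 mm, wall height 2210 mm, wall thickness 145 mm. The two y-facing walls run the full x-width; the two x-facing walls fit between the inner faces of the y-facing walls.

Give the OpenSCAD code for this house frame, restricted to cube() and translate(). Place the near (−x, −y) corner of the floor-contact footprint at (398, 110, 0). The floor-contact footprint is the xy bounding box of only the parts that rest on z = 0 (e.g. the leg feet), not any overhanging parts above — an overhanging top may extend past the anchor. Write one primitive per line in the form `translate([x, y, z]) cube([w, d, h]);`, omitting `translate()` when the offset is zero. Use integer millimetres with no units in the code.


translate([398, 110, 0]) cube([2480, 145, 2210]);
translate([398, 3585, 0]) cube([2480, 145, 2210]);
translate([398, 255, 0]) cube([145, 3330, 2210]);
translate([2733, 255, 0]) cube([145, 3330, 2210]);


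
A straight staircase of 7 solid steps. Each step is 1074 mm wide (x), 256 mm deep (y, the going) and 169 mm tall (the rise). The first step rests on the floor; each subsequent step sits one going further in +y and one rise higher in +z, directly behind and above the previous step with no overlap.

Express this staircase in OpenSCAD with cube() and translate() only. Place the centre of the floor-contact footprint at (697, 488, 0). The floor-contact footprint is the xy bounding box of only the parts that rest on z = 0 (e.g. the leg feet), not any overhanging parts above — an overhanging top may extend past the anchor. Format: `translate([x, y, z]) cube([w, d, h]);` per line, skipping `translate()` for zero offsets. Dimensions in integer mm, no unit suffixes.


translate([160, 360, 0]) cube([1074, 256, 169]);
translate([160, 616, 169]) cube([1074, 256, 169]);
translate([160, 872, 338]) cube([1074, 256, 169]);
translate([160, 1128, 507]) cube([1074, 256, 169]);
translate([160, 1384, 676]) cube([1074, 256, 169]);
translate([160, 1640, 845]) cube([1074, 256, 169]);
translate([160, 1896, 1014]) cube([1074, 256, 169]);


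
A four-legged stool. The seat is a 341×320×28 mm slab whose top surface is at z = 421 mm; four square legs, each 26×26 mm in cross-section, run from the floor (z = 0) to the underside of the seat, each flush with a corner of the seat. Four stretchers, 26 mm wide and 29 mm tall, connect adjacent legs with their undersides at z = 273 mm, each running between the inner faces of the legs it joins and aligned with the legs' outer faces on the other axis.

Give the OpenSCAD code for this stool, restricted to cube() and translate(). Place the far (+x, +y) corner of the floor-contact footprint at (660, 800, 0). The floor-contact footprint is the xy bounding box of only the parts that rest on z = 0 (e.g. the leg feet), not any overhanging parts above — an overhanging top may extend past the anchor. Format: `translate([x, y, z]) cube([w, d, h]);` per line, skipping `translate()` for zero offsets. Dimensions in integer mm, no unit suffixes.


translate([319, 480, 393]) cube([341, 320, 28]);
translate([319, 480, 0]) cube([26, 26, 393]);
translate([634, 480, 0]) cube([26, 26, 393]);
translate([319, 774, 0]) cube([26, 26, 393]);
translate([634, 774, 0]) cube([26, 26, 393]);
translate([345, 480, 273]) cube([289, 26, 29]);
translate([345, 774, 273]) cube([289, 26, 29]);
translate([319, 506, 273]) cube([26, 268, 29]);
translate([634, 506, 273]) cube([26, 268, 29]);


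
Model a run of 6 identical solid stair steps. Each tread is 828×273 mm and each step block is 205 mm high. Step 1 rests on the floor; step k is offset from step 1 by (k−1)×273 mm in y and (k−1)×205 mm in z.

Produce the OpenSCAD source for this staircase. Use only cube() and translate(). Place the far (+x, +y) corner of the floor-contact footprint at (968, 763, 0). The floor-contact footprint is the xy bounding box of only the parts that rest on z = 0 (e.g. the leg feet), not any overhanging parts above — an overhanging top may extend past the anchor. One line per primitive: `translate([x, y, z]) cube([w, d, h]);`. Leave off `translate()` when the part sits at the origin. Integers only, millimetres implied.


translate([140, 490, 0]) cube([828, 273, 205]);
translate([140, 763, 205]) cube([828, 273, 205]);
translate([140, 1036, 410]) cube([828, 273, 205]);
translate([140, 1309, 615]) cube([828, 273, 205]);
translate([140, 1582, 820]) cube([828, 273, 205]);
translate([140, 1855, 1025]) cube([828, 273, 205]);


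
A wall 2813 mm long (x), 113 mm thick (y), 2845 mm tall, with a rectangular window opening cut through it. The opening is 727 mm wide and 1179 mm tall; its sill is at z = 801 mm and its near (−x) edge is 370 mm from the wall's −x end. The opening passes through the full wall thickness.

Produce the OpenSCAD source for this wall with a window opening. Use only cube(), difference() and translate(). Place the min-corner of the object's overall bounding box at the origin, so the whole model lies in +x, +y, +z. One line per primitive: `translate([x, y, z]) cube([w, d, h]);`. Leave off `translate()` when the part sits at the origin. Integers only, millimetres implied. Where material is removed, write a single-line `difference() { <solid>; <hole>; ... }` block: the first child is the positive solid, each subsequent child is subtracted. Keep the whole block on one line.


difference() { cube([2813, 113, 2845]); translate([370, 0, 801]) cube([727, 113, 1179]); }


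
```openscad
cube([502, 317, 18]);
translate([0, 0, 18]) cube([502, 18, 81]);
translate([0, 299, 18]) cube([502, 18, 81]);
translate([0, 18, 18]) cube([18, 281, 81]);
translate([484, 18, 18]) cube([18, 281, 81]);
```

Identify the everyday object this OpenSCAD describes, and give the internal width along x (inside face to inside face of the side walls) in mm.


An open box. The internal width is 466 mm.

A 502×317 base slab with four walls standing on it — an open box. The base is 502 mm wide and the walls are 18 mm thick, so the internal width is 502 − 2 × 18 = 466 mm.


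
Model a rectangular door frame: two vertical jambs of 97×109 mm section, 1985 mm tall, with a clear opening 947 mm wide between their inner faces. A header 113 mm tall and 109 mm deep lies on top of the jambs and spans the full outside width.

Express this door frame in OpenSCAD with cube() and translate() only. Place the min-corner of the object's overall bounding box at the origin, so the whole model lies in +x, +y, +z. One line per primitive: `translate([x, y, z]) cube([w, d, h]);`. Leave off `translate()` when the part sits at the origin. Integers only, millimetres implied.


cube([97, 109, 1985]);
translate([1044, 0, 0]) cube([97, 109, 1985]);
translate([0, 0, 1985]) cube([1141, 109, 113]);


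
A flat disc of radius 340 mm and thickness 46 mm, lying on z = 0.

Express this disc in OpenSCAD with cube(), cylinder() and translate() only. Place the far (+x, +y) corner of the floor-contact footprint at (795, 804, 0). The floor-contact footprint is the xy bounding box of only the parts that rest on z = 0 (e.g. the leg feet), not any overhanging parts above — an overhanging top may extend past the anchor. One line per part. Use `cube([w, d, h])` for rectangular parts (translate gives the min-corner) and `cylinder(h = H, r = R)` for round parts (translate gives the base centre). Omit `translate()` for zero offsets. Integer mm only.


translate([455, 464, 0]) cylinder(h = 46, r = 340);
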